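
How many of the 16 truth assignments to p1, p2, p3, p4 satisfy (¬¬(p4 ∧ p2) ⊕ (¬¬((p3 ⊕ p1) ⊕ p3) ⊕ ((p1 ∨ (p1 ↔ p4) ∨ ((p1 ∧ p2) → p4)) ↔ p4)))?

8

  p1     p2     p3     p4   |  (p4 ∧ p2)  ¬(p4 ∧ p2)  ¬¬(p4 ∧ p2)  (p3 ⊕ p1)  ((p3 ⊕ p1) ⊕ p3)  ¬((p3 ⊕ p1) ⊕ p3)  ¬¬((p3 ⊕ p1) ⊕ p3)  (p1 ↔ p4)  (p1 ∧ p2)  ((p1 ∧ p2) → p4)    φ  
 True   True   True   True  |     True      False         True       False          True              False               True            True       True          True         True
 True   True   True  False  |    False       True        False       False          True              False               True           False       True         False         True
 True   True  False   True  |     True      False         True        True          True              False               True            True       True          True         True
 True   True  False  False  |    False       True        False        True          True              False               True           False       True         False         True
 True  False   True   True  |    False       True        False       False          True              False               True            True      False          True        False
 True  False   True  False  |    False       True        False       False          True              False               True           False      False          True         True
 True  False  False   True  |    False       True        False        True          True              False               True            True      False          True        False
 True  False  False  False  |    False       True        False        True          True              False               True           False      False          True         True
False   True   True   True  |     True      False         True        True         False               True              False           False      False          True        False
False   True   True  False  |    False       True        False        True         False               True              False            True      False          True        False
False   True  False   True  |     True      False         True       False         False               True              False           False      False          True        False
False   True  False  False  |    False       True        False       False         False               True              False            True      False          True        False
False  False   True   True  |    False       True        False        True         False               True              False           False      False          True         True
False  False   True  False  |    False       True        False        True         False               True              False            True      False          True        False
False  False  False   True  |    False       True        False       False         False               True              False           False      False          True         True
False  False  False  False  |    False       True        False       False         False               True              False            True      False          True        False
The formula is true on 8 of the 16 rows.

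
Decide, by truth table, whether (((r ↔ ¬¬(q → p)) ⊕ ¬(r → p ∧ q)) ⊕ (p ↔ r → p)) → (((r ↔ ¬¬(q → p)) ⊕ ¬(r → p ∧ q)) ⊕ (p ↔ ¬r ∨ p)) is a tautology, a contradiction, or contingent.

tautology

p | q | r | (q → p) | ¬(q → p) | ¬¬(q → p) | (r ↔ ¬¬(q → p)) | (p ∧ q) | (r → (p ∧ q)) | ¬(r → (p ∧ q)) | (r → p) | (p ↔ (r → p)) | ¬r | (¬r ∨ p) | (p ↔ (¬r ∨ p)) | φ
- | - | - | ------- | -------- | --------- | --------------- | ------- | ------------- | -------------- | ------- | ------------- | -- | -------- | -------------- | -
0 | 0 | 0 |    1    |    0     |     1     |        0        |    0    |       1       |       0        |    1    |       0       | 1  |    1     |       0        | 1
0 | 0 | 1 |    1    |    0     |     1     |        1        |    0    |       0       |       1        |    0    |       1       | 0  |    0     |       1        | 1
0 | 1 | 0 |    0    |    1     |     0     |        1        |    0    |       1       |       0        |    1    |       0       | 1  |    1     |       0        | 1
0 | 1 | 1 |    0    |    1     |     0     |        0        |    0    |       0       |       1        |    0    |       1       | 0  |    0     |       1        | 1
1 | 0 | 0 |    1    |    0     |     1     |        0        |    0    |       1       |       0        |    1    |       1       | 1  |    1     |       1        | 1
1 | 0 | 1 |    1    |    0     |     1     |        1        |    0    |       0       |       1        |    1    |       1       | 0  |    1     |       1        | 1
1 | 1 | 0 |    1    |    0     |     1     |        0        |    1    |       1       |       0        |    1    |       1       | 1  |    1     |       1        | 1
1 | 1 | 1 |    1    |    0     |     1     |        1        |    1    |       1       |       0        |    1    |       1       | 0  |    1     |       1        | 1
Every row is 1, so the formula is a tautology.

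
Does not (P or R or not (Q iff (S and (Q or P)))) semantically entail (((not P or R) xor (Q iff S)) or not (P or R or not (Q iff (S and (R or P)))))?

no

P  Q  R  S  |  φ  ψ
T  T  T  T  |  F  F
T  T  T  F  |  F  T
T  T  F  T  |  F  T
T  T  F  F  |  F  F
T  F  T  T  |  F  T
T  F  T  F  |  F  F
T  F  F  T  |  F  F
T  F  F  F  |  F  T
F  T  T  T  |  F  F
F  T  T  F  |  F  T
F  T  F  T  |  T  F
F  T  F  F  |  F  T
F  F  T  T  |  F  T
F  F  T  F  |  F  F
F  F  F  T  |  T  T
F  F  F  F  |  T  T
At P=F, Q=T, R=F, S=T we have φ true but ψ false, so φ does not entail ψ.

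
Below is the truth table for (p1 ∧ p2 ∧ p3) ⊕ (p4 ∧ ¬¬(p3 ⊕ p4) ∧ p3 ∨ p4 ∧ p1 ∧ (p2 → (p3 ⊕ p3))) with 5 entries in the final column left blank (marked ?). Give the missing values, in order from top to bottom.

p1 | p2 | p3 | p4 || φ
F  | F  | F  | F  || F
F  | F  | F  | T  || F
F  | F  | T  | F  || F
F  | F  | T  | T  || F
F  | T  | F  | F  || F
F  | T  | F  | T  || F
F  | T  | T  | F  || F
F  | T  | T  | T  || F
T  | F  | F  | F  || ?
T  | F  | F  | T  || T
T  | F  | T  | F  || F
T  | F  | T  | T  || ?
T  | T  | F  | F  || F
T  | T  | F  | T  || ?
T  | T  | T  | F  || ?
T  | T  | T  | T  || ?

F, T, F, T, T

Row p1=T, p2=F, p3=F, p4=F: (p1 ∧ p2 ∧ p3) = F, (p4 ∧ ¬¬(p3 ⊕ p4) ∧ p3 ∨ p4 ∧ p1 ∧ (p2 → (p3 ⊕ p3))) = F, so the formula = F.
Row p1=T, p2=F, p3=T, p4=T: (p1 ∧ p2 ∧ p3) = F, (p4 ∧ ¬¬(p3 ⊕ p4) ∧ p3 ∨ p4 ∧ p1 ∧ (p2 → (p3 ⊕ p3))) = T, so the formula = T.
Row p1=T, p2=T, p3=F, p4=T: (p1 ∧ p2 ∧ p3) = F, (p4 ∧ ¬¬(p3 ⊕ p4) ∧ p3 ∨ p4 ∧ p1 ∧ (p2 → (p3 ⊕ p3))) = F, so the formula = F.
Row p1=T, p2=T, p3=T, p4=F: (p1 ∧ p2 ∧ p3) = T, (p4 ∧ ¬¬(p3 ⊕ p4) ∧ p3 ∨ p4 ∧ p1 ∧ (p2 → (p3 ⊕ p3))) = F, so the formula = T.
Row p1=T, p2=T, p3=T, p4=T: (p1 ∧ p2 ∧ p3) = T, (p4 ∧ ¬¬(p3 ⊕ p4) ∧ p3 ∨ p4 ∧ p1 ∧ (p2 → (p3 ⊕ p3))) = F, so the formula = T.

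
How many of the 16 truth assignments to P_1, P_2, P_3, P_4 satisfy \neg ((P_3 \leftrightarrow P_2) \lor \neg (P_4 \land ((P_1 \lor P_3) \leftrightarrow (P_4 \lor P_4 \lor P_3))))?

3

P_1  P_2  P_3  P_4  |  (P_3 \leftrightarrow P_2)  (P_1 \lor P_3)  (P_4 \lor P_4 \lor P_3)  φ
 T    T    T    T   |              T                    T                    T             F
 T    T    T    F   |              T                    T                    T             F
 T    T    F    T   |              F                    T                    T             T
 T    T    F    F   |              F                    T                    F             F
 T    F    T    T   |              F                    T                    T             T
 T    F    T    F   |              F                    T                    T             F
 T    F    F    T   |              T                    T                    T             F
 T    F    F    F   |              T                    T                    F             F
 F    T    T    T   |              T                    T                    T             F
 F    T    T    F   |              T                    T                    T             F
 F    T    F    T   |              F                    F                    T             F
 F    T    F    F   |              F                    F                    F             F
 F    F    T    T   |              F                    T                    T             T
 F    F    T    F   |              F                    T                    T             F
 F    F    F    T   |              T                    F                    T             F
 F    F    F    F   |              T                    F                    F             F
The formula is true on 3 of the 16 rows.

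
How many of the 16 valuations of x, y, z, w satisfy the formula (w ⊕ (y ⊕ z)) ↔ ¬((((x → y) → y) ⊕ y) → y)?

x | y | z | w || (y ⊕ z) | (w ⊕ (y ⊕ z)) | (x → y) | ((x → y) → y) | (((x → y) → y) ⊕ y) | ((((x → y) → y) ⊕ y) → y) | ¬((((x → y) → y) ⊕ y) → y) | φ
F | F | F | F ||    F    |       F       |    T    |       F       |          F          |             T             |             F              | T
F | F | F | T ||    F    |       T       |    T    |       F       |          F          |             T             |             F              | F
F | F | T | F ||    T    |       T       |    T    |       F       |          F          |             T             |             F              | F
F | F | T | T ||    T    |       F       |    T    |       F       |          F          |             T             |             F              | T
F | T | F | F ||    T    |       T       |    T    |       T       |          F          |             T             |             F              | F
F | T | F | T ||    T    |       F       |    T    |       T       |          F          |             T             |             F              | T
F | T | T | F ||    F    |       F       |    T    |       T       |          F          |             T             |             F              | T
F | T | T | T ||    F    |       T       |    T    |       T       |          F          |             T             |             F              | F
T | F | F | F ||    F    |       F       |    F    |       T       |          T          |             F             |             T              | F
T | F | F | T ||    F    |       T       |    F    |       T       |          T          |             F             |             T              | T
T | F | T | F ||    T    |       T       |    F    |       T       |          T          |             F             |             T              | T
T | F | T | T ||    T    |       F       |    F    |       T       |          T          |             F             |             T              | F
T | T | F | F ||    T    |       T       |    T    |       T       |          F          |             T             |             F              | F
T | T | F | T ||    T    |       F       |    T    |       T       |          F          |             T             |             F              | T
T | T | T | F ||    F    |       F       |    T    |       T       |          F          |             T             |             F              | T
T | T | T | T ||    F    |       T       |    T    |       T       |          F          |             T             |             F              | F
The formula is true on 8 of the 16 rows.

8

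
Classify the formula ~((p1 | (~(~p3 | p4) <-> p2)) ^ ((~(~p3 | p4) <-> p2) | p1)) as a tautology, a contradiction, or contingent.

p1  p2  p3  p4     ~p3  (~p3 | p4)  ~(~p3 | p4)  (~(~p3 | p4) <-> p2)  (p1 | (~(~p3 | p4) <-> p2))  ((~(~p3 | p4) <-> p2) | p1)  φ
1   1   1   1       0       1            0                0                         1                            1               1
1   1   1   0       0       0            1                1                         1                            1               1
1   1   0   1       1       1            0                0                         1                            1               1
1   1   0   0       1       1            0                0                         1                            1               1
1   0   1   1       0       1            0                1                         1                            1               1
1   0   1   0       0       0            1                0                         1                            1               1
1   0   0   1       1       1            0                1                         1                            1               1
1   0   0   0       1       1            0                1                         1                            1               1
0   1   1   1       0       1            0                0                         0                            0               1
0   1   1   0       0       0            1                1                         1                            1               1
0   1   0   1       1       1            0                0                         0                            0               1
0   1   0   0       1       1            0                0                         0                            0               1
0   0   1   1       0       1            0                1                         1                            1               1
0   0   1   0       0       0            1                0                         0                            0               1
0   0   0   1       1       1            0                1                         1                            1               1
0   0   0   0       1       1            0                1                         1                            1               1
Every row is 1, so the formula is a tautology.

tautology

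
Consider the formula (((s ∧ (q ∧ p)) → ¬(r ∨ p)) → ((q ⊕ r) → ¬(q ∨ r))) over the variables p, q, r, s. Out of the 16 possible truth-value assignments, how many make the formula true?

9

p | q | r | s || (q ∧ p) | (s ∧ (q ∧ p)) | (r ∨ p) | ¬(r ∨ p) | ((s ∧ (q ∧ p)) → ¬(r ∨ p)) | (q ⊕ r) | (q ∨ r) | ¬(q ∨ r) | ((q ⊕ r) → ¬(q ∨ r)) | φ
1 | 1 | 1 | 1 ||    1    |       1       |    1    |    0     |             0              |    0    |    1    |    0     |          1           | 1
1 | 1 | 1 | 0 ||    1    |       0       |    1    |    0     |             1              |    0    |    1    |    0     |          1           | 1
1 | 1 | 0 | 1 ||    1    |       1       |    1    |    0     |             0              |    1    |    1    |    0     |          0           | 1
1 | 1 | 0 | 0 ||    1    |       0       |    1    |    0     |             1              |    1    |    1    |    0     |          0           | 0
1 | 0 | 1 | 1 ||    0    |       0       |    1    |    0     |             1              |    1    |    1    |    0     |          0           | 0
1 | 0 | 1 | 0 ||    0    |       0       |    1    |    0     |             1              |    1    |    1    |    0     |          0           | 0
1 | 0 | 0 | 1 ||    0    |       0       |    1    |    0     |             1              |    0    |    0    |    1     |          1           | 1
1 | 0 | 0 | 0 ||    0    |       0       |    1    |    0     |             1              |    0    |    0    |    1     |          1           | 1
0 | 1 | 1 | 1 ||    0    |       0       |    1    |    0     |             1              |    0    |    1    |    0     |          1           | 1
0 | 1 | 1 | 0 ||    0    |       0       |    1    |    0     |             1              |    0    |    1    |    0     |          1           | 1
0 | 1 | 0 | 1 ||    0    |       0       |    0    |    1     |             1              |    1    |    1    |    0     |          0           | 0
0 | 1 | 0 | 0 ||    0    |       0       |    0    |    1     |             1              |    1    |    1    |    0     |          0           | 0
0 | 0 | 1 | 1 ||    0    |       0       |    1    |    0     |             1              |    1    |    1    |    0     |          0           | 0
0 | 0 | 1 | 0 ||    0    |       0       |    1    |    0     |             1              |    1    |    1    |    0     |          0           | 0
0 | 0 | 0 | 1 ||    0    |       0       |    0    |    1     |             1              |    0    |    0    |    1     |          1           | 1
0 | 0 | 0 | 0 ||    0    |       0       |    0    |    1     |             1              |    0    |    0    |    1     |          1           | 1
The formula is true on 9 of the 16 rows.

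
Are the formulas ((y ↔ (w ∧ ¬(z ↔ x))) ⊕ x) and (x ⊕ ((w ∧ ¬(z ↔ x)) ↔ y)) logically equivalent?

equivalent

x  y  z  w  |  φ  ψ
F  F  F  F  |  T  T
F  F  F  T  |  T  T
F  F  T  F  |  T  T
F  F  T  T  |  F  F
F  T  F  F  |  F  F
F  T  F  T  |  F  F
F  T  T  F  |  F  F
F  T  T  T  |  T  T
T  F  F  F  |  F  F
T  F  F  T  |  T  T
T  F  T  F  |  F  F
T  F  T  T  |  F  F
T  T  F  F  |  T  T
T  T  F  T  |  F  F
T  T  T  F  |  T  T
T  T  T  T  |  T  T
The columns for φ and ψ agree on every row, so they are logically equivalent.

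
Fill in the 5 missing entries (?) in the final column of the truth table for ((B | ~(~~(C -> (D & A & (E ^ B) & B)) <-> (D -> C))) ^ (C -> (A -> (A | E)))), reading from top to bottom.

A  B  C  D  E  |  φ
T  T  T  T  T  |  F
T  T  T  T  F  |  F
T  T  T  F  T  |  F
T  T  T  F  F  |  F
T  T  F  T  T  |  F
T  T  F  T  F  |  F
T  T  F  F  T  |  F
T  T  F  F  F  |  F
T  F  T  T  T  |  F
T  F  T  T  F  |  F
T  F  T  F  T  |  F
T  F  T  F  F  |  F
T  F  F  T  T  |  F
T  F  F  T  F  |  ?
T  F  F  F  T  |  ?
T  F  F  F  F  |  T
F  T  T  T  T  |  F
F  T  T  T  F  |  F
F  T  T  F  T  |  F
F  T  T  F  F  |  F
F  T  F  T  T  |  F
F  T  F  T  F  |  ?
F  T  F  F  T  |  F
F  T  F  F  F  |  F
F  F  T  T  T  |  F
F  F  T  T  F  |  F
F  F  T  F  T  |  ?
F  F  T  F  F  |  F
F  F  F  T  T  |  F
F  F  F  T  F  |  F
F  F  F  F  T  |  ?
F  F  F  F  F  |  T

F, T, F, F, T

Row A=T, B=F, C=F, D=T, E=F: (B | ~(~~(C -> (D & A & (E ^ B) & B)) <-> (D -> C))) = T, (C -> (A -> (A | E))) = T, so the formula = F.
Row A=T, B=F, C=F, D=F, E=T: (B | ~(~~(C -> (D & A & (E ^ B) & B)) <-> (D -> C))) = F, (C -> (A -> (A | E))) = T, so the formula = T.
Row A=F, B=T, C=F, D=T, E=F: (B | ~(~~(C -> (D & A & (E ^ B) & B)) <-> (D -> C))) = T, (C -> (A -> (A | E))) = T, so the formula = F.
Row A=F, B=F, C=T, D=F, E=T: (B | ~(~~(C -> (D & A & (E ^ B) & B)) <-> (D -> C))) = T, (C -> (A -> (A | E))) = T, so the formula = F.
Row A=F, B=F, C=F, D=F, E=T: (B | ~(~~(C -> (D & A & (E ^ B) & B)) <-> (D -> C))) = F, (C -> (A -> (A | E))) = T, so the formula = T.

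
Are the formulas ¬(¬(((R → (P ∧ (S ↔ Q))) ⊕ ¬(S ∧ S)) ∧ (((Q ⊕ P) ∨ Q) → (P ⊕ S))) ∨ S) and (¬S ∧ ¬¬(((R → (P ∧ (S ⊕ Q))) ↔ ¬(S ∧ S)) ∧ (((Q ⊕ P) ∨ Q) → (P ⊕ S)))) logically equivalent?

P  Q  R  S  |  φ  ψ
T  T  T  T  |  F  F
T  T  T  F  |  T  T
T  T  F  T  |  F  F
T  T  F  F  |  F  T
T  F  T  T  |  F  F
T  F  T  F  |  F  F
T  F  F  T  |  F  F
T  F  F  F  |  F  T
F  T  T  T  |  F  F
F  T  T  F  |  F  F
F  T  F  T  |  F  F
F  T  F  F  |  F  F
F  F  T  T  |  F  F
F  F  T  F  |  T  F
F  F  F  T  |  F  F
F  F  F  F  |  F  T
The columns differ at P=T, Q=T, R=F, S=F (φ=F, ψ=T), so they are not equivalent.

not equivalent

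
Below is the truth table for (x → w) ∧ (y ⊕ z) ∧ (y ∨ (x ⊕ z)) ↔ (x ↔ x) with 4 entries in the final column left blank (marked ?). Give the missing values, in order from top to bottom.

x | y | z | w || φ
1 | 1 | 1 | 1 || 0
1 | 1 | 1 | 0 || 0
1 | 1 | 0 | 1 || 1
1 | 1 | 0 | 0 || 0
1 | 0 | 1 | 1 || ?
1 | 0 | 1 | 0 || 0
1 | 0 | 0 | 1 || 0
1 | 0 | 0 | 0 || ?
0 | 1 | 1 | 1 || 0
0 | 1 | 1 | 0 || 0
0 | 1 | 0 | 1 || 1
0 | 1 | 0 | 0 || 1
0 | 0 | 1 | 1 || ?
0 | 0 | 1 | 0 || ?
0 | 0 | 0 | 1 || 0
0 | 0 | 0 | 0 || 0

Row x=1, y=0, z=1, w=1: ((x → w) ∧ (y ⊕ z) ∧ (y ∨ (x ⊕ z))) = 0, (x ↔ x) = 1, so the formula = 0.
Row x=1, y=0, z=0, w=0: ((x → w) ∧ (y ⊕ z) ∧ (y ∨ (x ⊕ z))) = 0, (x ↔ x) = 1, so the formula = 0.
Row x=0, y=0, z=1, w=1: ((x → w) ∧ (y ⊕ z) ∧ (y ∨ (x ⊕ z))) = 1, (x ↔ x) = 1, so the formula = 1.
Row x=0, y=0, z=1, w=0: ((x → w) ∧ (y ⊕ z) ∧ (y ∨ (x ⊕ z))) = 1, (x ↔ x) = 1, so the formula = 1.

0, 0, 1, 1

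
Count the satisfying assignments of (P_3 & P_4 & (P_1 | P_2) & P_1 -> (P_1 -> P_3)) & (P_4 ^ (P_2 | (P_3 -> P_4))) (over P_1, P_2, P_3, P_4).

6

P_1  P_2  P_3  P_4     (P_3 & P_4)  (P_1 | P_2)  ((P_3 & P_4) & (P_1 | P_2))  (P_1 -> P_3)  (P_3 -> P_4)  (P_2 | (P_3 -> P_4))  (P_4 ^ (P_2 | (P_3 -> P_4)))  φ
 T    T    T    T           T            T                    T                    T             T                 T                         F                F
 T    T    T    F           F            T                    F                    T             F                 T                         T                T
 T    T    F    T           F            T                    F                    F             T                 T                         F                F
 T    T    F    F           F            T                    F                    F             T                 T                         T                T
 T    F    T    T           T            T                    T                    T             T                 T                         F                F
 T    F    T    F           F            T                    F                    T             F                 F                         F                F
 T    F    F    T           F            T                    F                    F             T                 T                         F                F
 T    F    F    F           F            T                    F                    F             T                 T                         T                T
 F    T    T    T           T            T                    T                    T             T                 T                         F                F
 F    T    T    F           F            T                    F                    T             F                 T                         T                T
 F    T    F    T           F            T                    F                    T             T                 T                         F                F
 F    T    F    F           F            T                    F                    T             T                 T                         T                T
 F    F    T    T           T            F                    F                    T             T                 T                         F                F
 F    F    T    F           F            F                    F                    T             F                 F                         F                F
 F    F    F    T           F            F                    F                    T             T                 T                         F                F
 F    F    F    F           F            F                    F                    T             T                 T                         T                T
The formula is true on 6 of the 16 rows.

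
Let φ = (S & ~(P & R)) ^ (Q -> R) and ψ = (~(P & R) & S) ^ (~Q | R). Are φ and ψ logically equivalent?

equivalent

P | Q | R | S || φ | ψ
T | T | T | T || T | T
T | T | T | F || T | T
T | T | F | T || T | T
T | T | F | F || F | F
T | F | T | T || T | T
T | F | T | F || T | T
T | F | F | T || F | F
T | F | F | F || T | T
F | T | T | T || F | F
F | T | T | F || T | T
F | T | F | T || T | T
F | T | F | F || F | F
F | F | T | T || F | F
F | F | T | F || T | T
F | F | F | T || F | F
F | F | F | F || T | T
The columns for φ and ψ agree on every row, so they are logically equivalent.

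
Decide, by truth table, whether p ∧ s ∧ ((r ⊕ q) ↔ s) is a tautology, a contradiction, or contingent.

contingent

p | q | r | s || (r ⊕ q) | ((r ⊕ q) ↔ s) | (p ∧ s ∧ ((r ⊕ q) ↔ s))
T | T | T | T ||    F    |       F       |            F           
T | T | T | F ||    F    |       T       |            F           
T | T | F | T ||    T    |       T       |            T           
T | T | F | F ||    T    |       F       |            F           
T | F | T | T ||    T    |       T       |            T           
T | F | T | F ||    T    |       F       |            F           
T | F | F | T ||    F    |       F       |            F           
T | F | F | F ||    F    |       T       |            F           
F | T | T | T ||    F    |       F       |            F           
F | T | T | F ||    F    |       T       |            F           
F | T | F | T ||    T    |       T       |            F           
F | T | F | F ||    T    |       F       |            F           
F | F | T | T ||    T    |       T       |            F           
F | F | T | F ||    T    |       F       |            F           
F | F | F | T ||    F    |       F       |            F           
F | F | F | F ||    F    |       T       |            F           
2 of 16 rows are T, so the formula is contingent.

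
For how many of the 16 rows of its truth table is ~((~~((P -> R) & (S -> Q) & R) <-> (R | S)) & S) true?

14

P | Q | R | S | φ
- | - | - | - | -
0 | 0 | 0 | 0 | 1
0 | 0 | 0 | 1 | 1
0 | 0 | 1 | 0 | 1
0 | 0 | 1 | 1 | 1
0 | 1 | 0 | 0 | 1
0 | 1 | 0 | 1 | 1
0 | 1 | 1 | 0 | 1
0 | 1 | 1 | 1 | 0
1 | 0 | 0 | 0 | 1
1 | 0 | 0 | 1 | 1
1 | 0 | 1 | 0 | 1
1 | 0 | 1 | 1 | 1
1 | 1 | 0 | 0 | 1
1 | 1 | 0 | 1 | 1
1 | 1 | 1 | 0 | 1
1 | 1 | 1 | 1 | 0
The formula is true on 14 of the 16 rows.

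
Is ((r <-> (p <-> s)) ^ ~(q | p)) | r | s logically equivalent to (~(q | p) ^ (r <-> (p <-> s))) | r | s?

p  q  r  s  |  φ  ψ
F  F  F  F  |  T  T
F  F  F  T  |  T  T
F  F  T  F  |  T  T
F  F  T  T  |  T  T
F  T  F  F  |  F  F
F  T  F  T  |  T  T
F  T  T  F  |  T  T
F  T  T  T  |  T  T
T  F  F  F  |  T  T
T  F  F  T  |  T  T
T  F  T  F  |  T  T
T  F  T  T  |  T  T
T  T  F  F  |  T  T
T  T  F  T  |  T  T
T  T  T  F  |  T  T
T  T  T  T  |  T  T
The columns for φ and ψ agree on every row, so they are logically equivalent.

equivalent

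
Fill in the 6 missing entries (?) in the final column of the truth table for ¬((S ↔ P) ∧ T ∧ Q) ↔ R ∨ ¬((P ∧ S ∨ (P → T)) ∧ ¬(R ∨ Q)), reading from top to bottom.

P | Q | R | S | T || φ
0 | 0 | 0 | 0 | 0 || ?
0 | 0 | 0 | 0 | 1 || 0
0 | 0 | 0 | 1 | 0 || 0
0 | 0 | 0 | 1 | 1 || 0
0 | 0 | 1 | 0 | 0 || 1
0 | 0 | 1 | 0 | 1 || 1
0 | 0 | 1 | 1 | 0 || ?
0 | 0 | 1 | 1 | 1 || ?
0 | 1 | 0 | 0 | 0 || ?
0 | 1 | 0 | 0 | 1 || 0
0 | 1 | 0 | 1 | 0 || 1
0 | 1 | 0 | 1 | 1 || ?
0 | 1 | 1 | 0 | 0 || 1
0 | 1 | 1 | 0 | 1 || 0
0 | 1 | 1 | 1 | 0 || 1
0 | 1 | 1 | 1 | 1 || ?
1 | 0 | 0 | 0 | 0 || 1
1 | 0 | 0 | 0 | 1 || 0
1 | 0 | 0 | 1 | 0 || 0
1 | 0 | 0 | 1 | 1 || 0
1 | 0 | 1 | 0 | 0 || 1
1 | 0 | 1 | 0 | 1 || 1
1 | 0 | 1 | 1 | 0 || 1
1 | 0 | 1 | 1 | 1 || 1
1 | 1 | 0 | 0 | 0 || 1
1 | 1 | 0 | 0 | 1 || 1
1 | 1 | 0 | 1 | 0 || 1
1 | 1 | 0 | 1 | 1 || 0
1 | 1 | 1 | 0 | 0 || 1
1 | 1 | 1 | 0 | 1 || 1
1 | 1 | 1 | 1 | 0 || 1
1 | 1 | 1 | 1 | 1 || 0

Row P=0, Q=0, R=0, S=0, T=0: ¬((S ↔ P) ∧ T ∧ Q) = 1, (R ∨ ¬((P ∧ S ∨ (P → T)) ∧ ¬(R ∨ Q))) = 0, so the formula = 0.
Row P=0, Q=0, R=1, S=1, T=0: ¬((S ↔ P) ∧ T ∧ Q) = 1, (R ∨ ¬((P ∧ S ∨ (P → T)) ∧ ¬(R ∨ Q))) = 1, so the formula = 1.
Row P=0, Q=0, R=1, S=1, T=1: ¬((S ↔ P) ∧ T ∧ Q) = 1, (R ∨ ¬((P ∧ S ∨ (P → T)) ∧ ¬(R ∨ Q))) = 1, so the formula = 1.
Row P=0, Q=1, R=0, S=0, T=0: ¬((S ↔ P) ∧ T ∧ Q) = 1, (R ∨ ¬((P ∧ S ∨ (P → T)) ∧ ¬(R ∨ Q))) = 1, so the formula = 1.
Row P=0, Q=1, R=0, S=1, T=1: ¬((S ↔ P) ∧ T ∧ Q) = 1, (R ∨ ¬((P ∧ S ∨ (P → T)) ∧ ¬(R ∨ Q))) = 1, so the formula = 1.
Row P=0, Q=1, R=1, S=1, T=1: ¬((S ↔ P) ∧ T ∧ Q) = 1, (R ∨ ¬((P ∧ S ∨ (P → T)) ∧ ¬(R ∨ Q))) = 1, so the formula = 1.

0, 1, 1, 1, 1, 1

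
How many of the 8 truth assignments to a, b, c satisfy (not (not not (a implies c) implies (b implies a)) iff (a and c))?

4

a | b | c || φ
F | F | F || T
F | F | T || T
F | T | F || F
F | T | T || F
T | F | F || T
T | F | T || F
T | T | F || T
T | T | T || F
The formula is true on 4 of the 8 rows.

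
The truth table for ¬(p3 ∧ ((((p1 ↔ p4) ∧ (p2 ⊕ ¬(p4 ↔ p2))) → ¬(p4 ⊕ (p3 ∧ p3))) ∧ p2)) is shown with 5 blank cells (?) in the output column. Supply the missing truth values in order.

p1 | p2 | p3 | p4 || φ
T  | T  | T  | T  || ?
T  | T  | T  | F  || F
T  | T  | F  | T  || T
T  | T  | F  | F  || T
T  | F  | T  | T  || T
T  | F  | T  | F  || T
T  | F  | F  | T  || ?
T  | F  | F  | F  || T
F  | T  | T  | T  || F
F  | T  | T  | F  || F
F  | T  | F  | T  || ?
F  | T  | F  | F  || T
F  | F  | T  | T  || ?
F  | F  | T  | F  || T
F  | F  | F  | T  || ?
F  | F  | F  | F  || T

Row p1=T, p2=T, p3=T, p4=T: ((((p1 ↔ p4) ∧ (p2 ⊕ ¬(p4 ↔ p2))) → ¬(p4 ⊕ (p3 ∧ p3))) ∧ p2) = T, (p3 ∧ ((((p1 ↔ p4) ∧ (p2 ⊕ ¬(p4 ↔ p2))) → ¬(p4 ⊕ (p3 ∧ p3))) ∧ p2)) = T, so the formula = F.
Row p1=T, p2=F, p3=F, p4=T: ((((p1 ↔ p4) ∧ (p2 ⊕ ¬(p4 ↔ p2))) → ¬(p4 ⊕ (p3 ∧ p3))) ∧ p2) = F, (p3 ∧ ((((p1 ↔ p4) ∧ (p2 ⊕ ¬(p4 ↔ p2))) → ¬(p4 ⊕ (p3 ∧ p3))) ∧ p2)) = F, so the formula = T.
Row p1=F, p2=T, p3=F, p4=T: ((((p1 ↔ p4) ∧ (p2 ⊕ ¬(p4 ↔ p2))) → ¬(p4 ⊕ (p3 ∧ p3))) ∧ p2) = T, (p3 ∧ ((((p1 ↔ p4) ∧ (p2 ⊕ ¬(p4 ↔ p2))) → ¬(p4 ⊕ (p3 ∧ p3))) ∧ p2)) = F, so the formula = T.
Row p1=F, p2=F, p3=T, p4=T: ((((p1 ↔ p4) ∧ (p2 ⊕ ¬(p4 ↔ p2))) → ¬(p4 ⊕ (p3 ∧ p3))) ∧ p2) = F, (p3 ∧ ((((p1 ↔ p4) ∧ (p2 ⊕ ¬(p4 ↔ p2))) → ¬(p4 ⊕ (p3 ∧ p3))) ∧ p2)) = F, so the formula = T.
Row p1=F, p2=F, p3=F, p4=T: ((((p1 ↔ p4) ∧ (p2 ⊕ ¬(p4 ↔ p2))) → ¬(p4 ⊕ (p3 ∧ p3))) ∧ p2) = F, (p3 ∧ ((((p1 ↔ p4) ∧ (p2 ⊕ ¬(p4 ↔ p2))) → ¬(p4 ⊕ (p3 ∧ p3))) ∧ p2)) = F, so the formula = T.

F, T, T, T, T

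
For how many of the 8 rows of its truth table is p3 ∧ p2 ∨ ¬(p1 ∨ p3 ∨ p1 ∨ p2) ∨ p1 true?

6

  p1  |   p2  |   p3  || (p3 ∧ p2) | (p1 ∨ p3 ∨ p1 ∨ p2) | ¬(p1 ∨ p3 ∨ p1 ∨ p2) |   φ  
False | False | False ||   False   |        False        |         True         |  True
False | False |  True ||   False   |         True        |        False         | False
False |  True | False ||   False   |         True        |        False         | False
False |  True |  True ||    True   |         True        |        False         |  True
 True | False | False ||   False   |         True        |        False         |  True
 True | False |  True ||   False   |         True        |        False         |  True
 True |  True | False ||   False   |         True        |        False         |  True
 True |  True |  True ||    True   |         True        |        False         |  True
The formula is true on 6 of the 8 rows.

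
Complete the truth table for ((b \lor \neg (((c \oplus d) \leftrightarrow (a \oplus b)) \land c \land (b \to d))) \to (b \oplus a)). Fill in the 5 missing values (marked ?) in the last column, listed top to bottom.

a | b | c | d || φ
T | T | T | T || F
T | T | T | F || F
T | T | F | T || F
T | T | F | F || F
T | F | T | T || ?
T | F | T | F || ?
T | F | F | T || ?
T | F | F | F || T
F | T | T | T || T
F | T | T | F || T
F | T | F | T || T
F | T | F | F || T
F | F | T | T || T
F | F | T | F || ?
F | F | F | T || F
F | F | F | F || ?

Row a=T, b=F, c=T, d=T: (b \lor \neg (((c \oplus d) \leftrightarrow (a \oplus b)) \land c \land (b \to d))) = T, (b \oplus a) = T, so the formula = T.
Row a=T, b=F, c=T, d=F: (b \lor \neg (((c \oplus d) \leftrightarrow (a \oplus b)) \land c \land (b \to d))) = F, (b \oplus a) = T, so the formula = T.
Row a=T, b=F, c=F, d=T: (b \lor \neg (((c \oplus d) \leftrightarrow (a \oplus b)) \land c \land (b \to d))) = T, (b \oplus a) = T, so the formula = T.
Row a=F, b=F, c=T, d=F: (b \lor \neg (((c \oplus d) \leftrightarrow (a \oplus b)) \land c \land (b \to d))) = T, (b \oplus a) = F, so the formula = F.
Row a=F, b=F, c=F, d=F: (b \lor \neg (((c \oplus d) \leftrightarrow (a \oplus b)) \land c \land (b \to d))) = T, (b \oplus a) = F, so the formula = F.

T, T, T, F, F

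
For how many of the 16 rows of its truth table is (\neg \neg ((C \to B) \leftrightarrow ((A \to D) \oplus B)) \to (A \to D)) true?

13

A | B | C | D || φ
1 | 1 | 1 | 1 || 1
1 | 1 | 1 | 0 || 0
1 | 1 | 0 | 1 || 1
1 | 1 | 0 | 0 || 0
1 | 0 | 1 | 1 || 1
1 | 0 | 1 | 0 || 0
1 | 0 | 0 | 1 || 1
1 | 0 | 0 | 0 || 1
0 | 1 | 1 | 1 || 1
0 | 1 | 1 | 0 || 1
0 | 1 | 0 | 1 || 1
0 | 1 | 0 | 0 || 1
0 | 0 | 1 | 1 || 1
0 | 0 | 1 | 0 || 1
0 | 0 | 0 | 1 || 1
0 | 0 | 0 | 0 || 1
The formula is true on 13 of the 16 rows.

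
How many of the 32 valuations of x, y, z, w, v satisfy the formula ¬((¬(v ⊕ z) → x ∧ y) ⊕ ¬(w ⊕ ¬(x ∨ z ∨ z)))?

16

x | y | z | w | v | φ
- | - | - | - | - | -
F | F | F | F | F | T
F | F | F | F | T | F
F | F | F | T | F | F
F | F | F | T | T | T
F | F | T | F | F | T
F | F | T | F | T | F
F | F | T | T | F | F
F | F | T | T | T | T
F | T | F | F | F | T
F | T | F | F | T | F
F | T | F | T | F | F
F | T | F | T | T | T
F | T | T | F | F | T
F | T | T | F | T | F
F | T | T | T | F | F
F | T | T | T | T | T
T | F | F | F | F | F
T | F | F | F | T | T
T | F | F | T | F | T
T | F | F | T | T | F
T | F | T | F | F | T
T | F | T | F | T | F
T | F | T | T | F | F
T | F | T | T | T | T
T | T | F | F | F | T
T | T | F | F | T | T
T | T | F | T | F | F
T | T | F | T | T | F
T | T | T | F | F | T
T | T | T | F | T | T
T | T | T | T | F | F
T | T | T | T | T | F
The formula is true on 16 of the 32 rows.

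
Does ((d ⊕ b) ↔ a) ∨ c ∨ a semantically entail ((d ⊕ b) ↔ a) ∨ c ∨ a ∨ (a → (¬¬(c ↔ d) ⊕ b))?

a | b | c | d || φ | ψ
F | F | F | F || T | T
F | F | F | T || F | T
F | F | T | F || T | T
F | F | T | T || T | T
F | T | F | F || F | T
F | T | F | T || T | T
F | T | T | F || T | T
F | T | T | T || T | T
T | F | F | F || T | T
T | F | F | T || T | T
T | F | T | F || T | T
T | F | T | T || T | T
T | T | F | F || T | T
T | T | F | T || T | T
T | T | T | F || T | T
T | T | T | T || T | T
In every row where φ is true, ψ is also true, so φ ⊨ ψ.

yes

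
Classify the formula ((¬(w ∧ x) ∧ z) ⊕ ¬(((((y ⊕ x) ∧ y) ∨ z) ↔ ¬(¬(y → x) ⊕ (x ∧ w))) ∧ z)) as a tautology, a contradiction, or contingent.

x  y  z  w  |  φ
0  0  0  0  |  1
0  0  0  1  |  1
0  0  1  0  |  1
0  0  1  1  |  1
0  1  0  0  |  1
0  1  0  1  |  1
0  1  1  0  |  0
0  1  1  1  |  0
1  0  0  0  |  1
1  0  0  1  |  1
1  0  1  0  |  1
1  0  1  1  |  1
1  1  0  0  |  1
1  1  0  1  |  1
1  1  1  0  |  1
1  1  1  1  |  1
14 of 16 rows are 1, so the formula is contingent.

contingent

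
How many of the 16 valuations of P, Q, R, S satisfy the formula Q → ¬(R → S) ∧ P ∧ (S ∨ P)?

  P      Q      R      S    |  (Q → (¬(R → S) ∧ P ∧ (S ∨ P)))
 True   True   True   True  |              False             
 True   True   True  False  |               True             
 True   True  False   True  |              False             
 True   True  False  False  |              False             
 True  False   True   True  |               True             
 True  False   True  False  |               True             
 True  False  False   True  |               True             
 True  False  False  False  |               True             
False   True   True   True  |              False             
False   True   True  False  |              False             
False   True  False   True  |              False             
False   True  False  False  |              False             
False  False   True   True  |               True             
False  False   True  False  |               True             
False  False  False   True  |               True             
False  False  False  False  |               True             
The formula is true on 9 of the 16 rows.

9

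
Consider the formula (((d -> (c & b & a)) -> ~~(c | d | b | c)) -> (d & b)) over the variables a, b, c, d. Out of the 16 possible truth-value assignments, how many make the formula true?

6

  a      b      c      d       (c & b & a)  (d -> (c & b & a))  (c | d | b | c)  ~(c | d | b | c)  ~~(c | d | b | c)  (d & b)    φ  
False  False  False  False        False            True              False             True              False         False    True
False  False  False   True        False           False               True            False               True         False   False
False  False   True  False        False            True               True            False               True         False   False
False  False   True   True        False           False               True            False               True         False   False
False   True  False  False        False            True               True            False               True         False   False
False   True  False   True        False           False               True            False               True          True    True
False   True   True  False        False            True               True            False               True         False   False
False   True   True   True        False           False               True            False               True          True    True
 True  False  False  False        False            True              False             True              False         False    True
 True  False  False   True        False           False               True            False               True         False   False
 True  False   True  False        False            True               True            False               True         False   False
 True  False   True   True        False           False               True            False               True         False   False
 True   True  False  False        False            True               True            False               True         False   False
 True   True  False   True        False           False               True            False               True          True    True
 True   True   True  False         True            True               True            False               True         False   False
 True   True   True   True         True            True               True            False               True          True    True
The formula is true on 6 of the 16 rows.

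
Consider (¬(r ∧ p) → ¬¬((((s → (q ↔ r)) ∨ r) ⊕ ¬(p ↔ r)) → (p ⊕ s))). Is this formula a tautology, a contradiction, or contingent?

  p   |   q   |   r   |   s   | (r ∧ p) | ¬(r ∧ p) | (q ↔ r) | (s → (q ↔ r)) | ((s → (q ↔ r)) ∨ r) | (p ↔ r) | ¬(p ↔ r) | (p ⊕ s) |   φ  
----- | ----- | ----- | ----- | ------- | -------- | ------- | ------------- | ------------------- | ------- | -------- | ------- | -----
 True |  True |  True |  True |   True  |  False   |   True  |      True     |         True        |   True  |  False   |  False  |  True
 True |  True |  True | False |   True  |  False   |   True  |      True     |         True        |   True  |  False   |   True  |  True
 True |  True | False |  True |  False  |   True   |  False  |     False     |        False        |  False  |   True   |  False  | False
 True |  True | False | False |  False  |   True   |  False  |      True     |         True        |  False  |   True   |   True  |  True
 True | False |  True |  True |   True  |  False   |  False  |     False     |         True        |   True  |  False   |  False  |  True
 True | False |  True | False |   True  |  False   |  False  |      True     |         True        |   True  |  False   |   True  |  True
 True | False | False |  True |  False  |   True   |   True  |      True     |         True        |  False  |   True   |  False  |  True
 True | False | False | False |  False  |   True   |   True  |      True     |         True        |  False  |   True   |   True  |  True
False |  True |  True |  True |  False  |   True   |   True  |      True     |         True        |  False  |   True   |   True  |  True
False |  True |  True | False |  False  |   True   |   True  |      True     |         True        |  False  |   True   |  False  |  True
False |  True | False |  True |  False  |   True   |  False  |     False     |        False        |   True  |  False   |   True  |  True
False |  True | False | False |  False  |   True   |  False  |      True     |         True        |   True  |  False   |  False  | False
False | False |  True |  True |  False  |   True   |  False  |     False     |         True        |  False  |   True   |   True  |  True
False | False |  True | False |  False  |   True   |  False  |      True     |         True        |  False  |   True   |  False  |  True
False | False | False |  True |  False  |   True   |   True  |      True     |         True        |   True  |  False   |   True  |  True
False | False | False | False |  False  |   True   |   True  |      True     |         True        |   True  |  False   |  False  | False
13 of 16 rows are True, so the formula is contingent.

contingent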